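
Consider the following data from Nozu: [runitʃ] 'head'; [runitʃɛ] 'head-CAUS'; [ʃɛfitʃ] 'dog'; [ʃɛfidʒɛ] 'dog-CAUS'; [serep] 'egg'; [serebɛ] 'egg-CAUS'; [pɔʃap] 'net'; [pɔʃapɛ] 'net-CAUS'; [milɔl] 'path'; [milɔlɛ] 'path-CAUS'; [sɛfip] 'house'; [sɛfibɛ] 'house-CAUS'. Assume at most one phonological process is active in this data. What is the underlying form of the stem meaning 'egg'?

In [serep] and [serebɛ] the final segment of 'egg' alternates: [p] ~ [b].
The stem 'net' ([pɔʃap], [pɔʃapɛ]) shows [p] unchanged in both environments, so [p] cannot be basic with [b] derived before the CAUS suffix.
Therefore /b/ is basic and [p] is derived by word-final obstruent devoicing (voiced obstruents become voiceless word-finally).

/sereb/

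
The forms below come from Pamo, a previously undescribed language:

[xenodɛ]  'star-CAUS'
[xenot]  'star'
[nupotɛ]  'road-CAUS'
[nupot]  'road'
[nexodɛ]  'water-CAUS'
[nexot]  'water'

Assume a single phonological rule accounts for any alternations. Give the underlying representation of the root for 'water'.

In [nexodɛ] and [nexot] the final segment of 'water' alternates: [d] ~ [t].
The stem 'road' ([nupotɛ], [nupot]) shows [t] unchanged in both environments, so [t] cannot be basic with [d] derived before the CAUS suffix.
So /d/ is underlying, and a rule of word-final obstruent devoicing — voiced obstruents become voiceless word-finally — gives [t].
Hence 'water' is /nexod/ underlyingly.

/nexod/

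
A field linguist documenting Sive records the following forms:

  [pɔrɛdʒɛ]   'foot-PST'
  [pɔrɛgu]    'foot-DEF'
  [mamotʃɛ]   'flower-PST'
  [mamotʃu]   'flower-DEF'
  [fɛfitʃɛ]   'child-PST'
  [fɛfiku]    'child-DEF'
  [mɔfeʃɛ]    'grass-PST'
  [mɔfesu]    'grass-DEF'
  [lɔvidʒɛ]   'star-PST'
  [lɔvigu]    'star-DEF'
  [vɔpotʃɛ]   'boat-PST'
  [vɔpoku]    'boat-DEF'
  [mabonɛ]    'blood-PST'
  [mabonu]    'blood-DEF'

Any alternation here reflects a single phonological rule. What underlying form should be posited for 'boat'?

/vɔpok/

The stem for 'boat' ends in [tʃ] in [vɔpotʃɛ] but [k] in [vɔpoku].
But 'flower' keeps [tʃ] in both environments ([mamotʃɛ], [mamotʃu]), so there is no rule changing /tʃ/ to [k] before the DEF suffix.
So /k/ is underlying, and a rule of palatalization before a front vowel — /k/, /g/ and /s/ become palato-alveolar [tʃ], [dʒ] and [ʃ] before a front vowel — gives [tʃ].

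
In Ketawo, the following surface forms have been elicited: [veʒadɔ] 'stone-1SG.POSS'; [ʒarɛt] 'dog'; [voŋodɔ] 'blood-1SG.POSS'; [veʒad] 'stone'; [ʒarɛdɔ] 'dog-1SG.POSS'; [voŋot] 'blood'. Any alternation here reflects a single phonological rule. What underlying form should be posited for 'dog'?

'dog' shows [d] ~ [t] at the end of the stem ([ʒarɛdɔ] vs [ʒarɛt]).
But 'stone' keeps [d] in both environments ([veʒadɔ], [veʒad]), so there is no rule changing /d/ to [t] in isolation.
The alternation reflects intervocalic voicing: voiceless stops become voiced between vowels. /t/ is underlying.
Hence 'dog' is /ʒarɛt/ underlyingly.

/ʒarɛt/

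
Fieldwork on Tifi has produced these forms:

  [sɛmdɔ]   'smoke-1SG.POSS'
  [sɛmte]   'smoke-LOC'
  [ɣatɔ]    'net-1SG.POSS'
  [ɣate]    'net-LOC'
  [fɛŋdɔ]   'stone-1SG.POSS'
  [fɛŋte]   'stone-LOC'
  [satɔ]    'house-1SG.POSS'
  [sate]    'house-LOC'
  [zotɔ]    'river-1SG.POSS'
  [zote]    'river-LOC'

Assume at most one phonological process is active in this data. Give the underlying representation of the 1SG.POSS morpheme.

The 1SG.POSS morpheme has two allomorphs, [-dɔ] and [-tɔ].
The LOC suffix, which begins with [t], is invariant after every stem; so [t] is not altered by any rule here.
So the underlying form is /-dɔ/, and voiced stops become voiceless after a vowel.

/-dɔ/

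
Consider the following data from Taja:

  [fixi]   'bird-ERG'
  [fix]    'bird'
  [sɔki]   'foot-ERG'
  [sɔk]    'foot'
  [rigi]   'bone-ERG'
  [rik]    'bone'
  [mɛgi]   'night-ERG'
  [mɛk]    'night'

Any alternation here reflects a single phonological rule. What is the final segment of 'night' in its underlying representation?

In [mɛgi] and [mɛk] the final segment of 'night' alternates: [g] ~ [k].
But 'foot' keeps [k] in both environments ([sɔki], [sɔk]), so there is no rule changing /k/ to [g] before the ERG suffix.
So /g/ is underlying, and a rule of word-final obstruent devoicing — voiced obstruents become voiceless word-finally — gives [k].

/g/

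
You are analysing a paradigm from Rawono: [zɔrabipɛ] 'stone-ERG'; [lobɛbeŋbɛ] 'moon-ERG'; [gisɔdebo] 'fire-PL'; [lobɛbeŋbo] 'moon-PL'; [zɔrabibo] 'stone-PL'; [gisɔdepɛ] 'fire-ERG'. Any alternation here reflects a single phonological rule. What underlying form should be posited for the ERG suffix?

The ERG suffix surfaces as [-bɛ] and [-pɛ], depending on the final segment of the stem.
By contrast the PL suffix keeps its initial [b] throughout — that segment must be underlying.
So the underlying form is /-pɛ/, and voiceless stops become voiced after a nasal.

/-pɛ/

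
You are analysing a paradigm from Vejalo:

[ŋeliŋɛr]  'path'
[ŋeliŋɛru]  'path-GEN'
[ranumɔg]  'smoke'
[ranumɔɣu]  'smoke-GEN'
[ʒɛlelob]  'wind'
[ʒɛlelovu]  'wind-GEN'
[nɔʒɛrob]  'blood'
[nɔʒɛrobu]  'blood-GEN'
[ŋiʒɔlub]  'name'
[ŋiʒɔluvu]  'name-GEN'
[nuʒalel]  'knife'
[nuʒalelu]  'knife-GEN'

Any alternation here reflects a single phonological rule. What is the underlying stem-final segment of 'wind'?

The stem for 'wind' ends in [b] in [ʒɛlelob] but [v] in [ʒɛlelovu].
Compare 'blood', with invariant [b] in [nɔʒɛrob] and [nɔʒɛrobu]: an analysis with underlying /b/ and a rule producing [v] before the GEN suffix would wrongly predict alternation here too.
The underlying segment must be /v/; voiced fricatives become stops word-finally, yielding [b] there.

/v/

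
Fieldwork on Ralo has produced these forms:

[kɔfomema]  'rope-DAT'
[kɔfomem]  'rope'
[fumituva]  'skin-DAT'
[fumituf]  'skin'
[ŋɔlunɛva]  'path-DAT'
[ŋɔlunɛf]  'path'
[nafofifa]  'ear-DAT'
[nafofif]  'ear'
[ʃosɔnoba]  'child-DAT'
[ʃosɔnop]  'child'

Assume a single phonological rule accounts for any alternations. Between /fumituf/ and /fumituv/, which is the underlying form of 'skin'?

The stem for 'skin' ends in [v] in [fumituva] but [f] in [fumituf].
The stem 'ear' ([nafofifa], [nafofif]) shows [f] unchanged in both environments, so [f] cannot be basic with [v] derived before the DAT suffix.
Therefore /v/ is basic and [f] is derived by word-final obstruent devoicing (voiced obstruents become voiceless word-finally).

/fumituv/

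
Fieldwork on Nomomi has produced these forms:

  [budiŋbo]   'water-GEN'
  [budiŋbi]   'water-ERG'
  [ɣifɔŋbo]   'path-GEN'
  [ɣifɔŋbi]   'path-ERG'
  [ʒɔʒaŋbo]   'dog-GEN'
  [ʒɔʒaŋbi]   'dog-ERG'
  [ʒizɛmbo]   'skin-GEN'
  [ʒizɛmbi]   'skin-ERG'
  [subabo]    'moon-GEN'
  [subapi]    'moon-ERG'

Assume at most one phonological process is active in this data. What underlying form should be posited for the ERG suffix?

/-pi/

The ERG suffix surfaces as [-bi] and [-pi], depending on the final segment of the stem.
By contrast the GEN suffix keeps its initial [b] throughout — that segment must be underlying.
The ERG suffix is therefore /-pi/ underlyingly, with post-nasal voicing: voiceless stops become voiced after a nasal.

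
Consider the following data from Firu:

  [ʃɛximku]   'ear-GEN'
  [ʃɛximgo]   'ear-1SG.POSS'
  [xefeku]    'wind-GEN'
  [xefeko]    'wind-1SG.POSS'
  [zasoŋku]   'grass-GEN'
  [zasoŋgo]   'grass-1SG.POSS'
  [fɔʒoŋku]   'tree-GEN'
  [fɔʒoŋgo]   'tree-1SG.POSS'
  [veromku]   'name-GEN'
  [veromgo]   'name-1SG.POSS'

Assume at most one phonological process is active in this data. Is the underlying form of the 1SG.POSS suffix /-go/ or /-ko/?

/-go/

The 1SG.POSS suffix surfaces as [-go] and [-ko], depending on the final segment of the stem.
By contrast the GEN suffix keeps its initial [k] throughout — that segment must be underlying.
So the underlying form is /-go/, and voiced stops become voiceless after a vowel.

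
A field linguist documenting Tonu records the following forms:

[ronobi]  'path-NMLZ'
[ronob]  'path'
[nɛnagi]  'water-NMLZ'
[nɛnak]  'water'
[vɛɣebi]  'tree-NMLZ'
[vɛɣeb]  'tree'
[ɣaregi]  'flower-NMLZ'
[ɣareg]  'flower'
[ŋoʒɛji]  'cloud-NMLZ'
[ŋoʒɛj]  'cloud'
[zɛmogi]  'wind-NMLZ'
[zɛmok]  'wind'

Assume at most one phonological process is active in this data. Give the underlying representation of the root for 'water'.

/nɛnak/

The stem for 'water' ends in [g] in [nɛnagi] but [k] in [nɛnak].
If /g/ were underlying and a rule turned it into [k] in isolation, 'flower' would also alternate; but it has [g] in both [ɣaregi] and [ɣareg].
The underlying segment must be /k/; voiceless stops become voiced between vowels, yielding [g] there.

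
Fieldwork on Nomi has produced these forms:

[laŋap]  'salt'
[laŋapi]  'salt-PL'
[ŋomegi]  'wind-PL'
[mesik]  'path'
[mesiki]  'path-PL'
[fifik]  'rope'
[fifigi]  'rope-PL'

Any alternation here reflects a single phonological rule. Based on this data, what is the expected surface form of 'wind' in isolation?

'rope' shows [k] ~ [g] at the end of the stem ([fifik] vs [fifigi]).
The stem 'path' ([mesik], [mesiki]) shows [k] unchanged in both environments, so [k] cannot be basic with [g] derived before the PL suffix.
Therefore /g/ is basic and [k] is derived by word-final obstruent devoicing (voiced obstruents become voiceless word-finally).
From [ŋomegi] the stem 'wind' is /ŋomeg/; word-finally this yields [ŋomek].

[ŋomek]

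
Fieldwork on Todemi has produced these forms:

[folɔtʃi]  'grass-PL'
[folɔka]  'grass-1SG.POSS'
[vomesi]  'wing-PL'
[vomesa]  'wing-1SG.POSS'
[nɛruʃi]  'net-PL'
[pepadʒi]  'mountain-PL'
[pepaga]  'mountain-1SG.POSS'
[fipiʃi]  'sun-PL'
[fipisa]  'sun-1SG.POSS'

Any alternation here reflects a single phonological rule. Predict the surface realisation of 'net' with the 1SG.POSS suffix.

[nɛrusa]

The root 'sun' surfaces as [fipiʃi] and [fipisa], with a stem-final [ʃ] ~ [s] alternation.
Compare 'wing', with invariant [s] in [vomesi] and [vomesa]: an analysis with underlying /s/ and a rule producing [ʃ] before the PL suffix would wrongly predict alternation here too.
So /ʃ/ is underlying, and a rule of depalatalization — palato-alveolar /tʃ/, /dʒ/ and /ʃ/ become [k], [g] and [s] when no front vowel follows — gives [s].
The one attested form of 'net', [nɛruʃi], shows underlying /nɛruʃ/. Applying the same rule when no front vowel follows gives [nɛrusa].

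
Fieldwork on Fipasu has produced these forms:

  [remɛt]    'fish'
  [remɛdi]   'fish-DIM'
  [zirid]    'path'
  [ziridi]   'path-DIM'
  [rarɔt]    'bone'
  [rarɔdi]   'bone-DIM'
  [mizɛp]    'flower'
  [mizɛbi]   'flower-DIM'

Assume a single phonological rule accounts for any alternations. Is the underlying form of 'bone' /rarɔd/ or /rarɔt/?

'bone' shows [t] ~ [d] at the end of the stem ([rarɔt] vs [rarɔdi]).
Compare 'path', with invariant [d] in [zirid] and [ziridi]: an analysis with underlying /d/ and a rule producing [t] in isolation would wrongly predict alternation here too.
The alternation reflects intervocalic voicing: voiceless stops become voiced between vowels. /t/ is underlying.

/rarɔt/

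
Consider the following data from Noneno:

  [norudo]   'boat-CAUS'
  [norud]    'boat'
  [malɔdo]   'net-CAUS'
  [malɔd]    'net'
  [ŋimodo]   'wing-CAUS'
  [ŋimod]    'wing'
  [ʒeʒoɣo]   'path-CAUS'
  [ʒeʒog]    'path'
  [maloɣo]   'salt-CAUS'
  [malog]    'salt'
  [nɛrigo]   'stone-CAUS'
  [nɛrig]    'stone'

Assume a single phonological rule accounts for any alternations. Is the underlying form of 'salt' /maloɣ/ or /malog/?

In [maloɣo] and [malog] the final segment of 'salt' alternates: [ɣ] ~ [g].
If /g/ were underlying and a rule turned it into [ɣ] before the CAUS suffix, 'stone' would also alternate; but it has [g] in both [nɛrigo] and [nɛrig].
The underlying segment must be /ɣ/; voiced fricatives become stops word-finally, yielding [g] there.

/maloɣ/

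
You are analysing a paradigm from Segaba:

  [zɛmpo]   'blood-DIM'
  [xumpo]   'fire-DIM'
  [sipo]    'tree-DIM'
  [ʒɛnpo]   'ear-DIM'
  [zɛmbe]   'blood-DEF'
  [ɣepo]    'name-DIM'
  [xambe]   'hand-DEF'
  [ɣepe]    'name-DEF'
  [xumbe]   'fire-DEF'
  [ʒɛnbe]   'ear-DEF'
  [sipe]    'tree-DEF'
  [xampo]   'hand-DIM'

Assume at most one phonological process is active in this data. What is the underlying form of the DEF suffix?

/-be/

The DEF suffix surfaces as [-be] and [-pe], depending on the final segment of the stem.
By contrast the DIM suffix keeps its initial [p] throughout — that segment must be underlying.
So the underlying form is /-be/, and voiced stops become voiceless after a vowel.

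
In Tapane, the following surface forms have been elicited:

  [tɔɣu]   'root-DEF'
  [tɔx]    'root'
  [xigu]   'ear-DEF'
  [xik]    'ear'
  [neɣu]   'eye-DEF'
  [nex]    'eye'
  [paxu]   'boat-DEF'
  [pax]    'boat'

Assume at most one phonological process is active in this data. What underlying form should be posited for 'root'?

The root 'root' surfaces as [tɔɣu] and [tɔx], with a stem-final [ɣ] ~ [x] alternation.
The stem 'boat' ([paxu], [pax]) shows [x] unchanged in both environments, so [x] cannot be basic with [ɣ] derived before the DEF suffix.
Therefore /ɣ/ is basic and [x] is derived by word-final obstruent devoicing (voiced obstruents become voiceless word-finally).

/tɔɣ/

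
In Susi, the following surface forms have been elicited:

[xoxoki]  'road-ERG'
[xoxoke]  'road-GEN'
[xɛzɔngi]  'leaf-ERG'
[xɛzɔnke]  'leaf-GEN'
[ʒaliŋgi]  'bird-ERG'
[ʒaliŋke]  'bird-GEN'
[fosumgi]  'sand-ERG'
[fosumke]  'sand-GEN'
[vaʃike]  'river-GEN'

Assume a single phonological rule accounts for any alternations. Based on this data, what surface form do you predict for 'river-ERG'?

The ERG suffix surfaces as [-gi] and [-ki], depending on the final segment of the stem.
The GEN suffix, which begins with [k], is invariant after every stem; so [k] is not altered by any rule here.
So the underlying form is /-gi/, and voiced stops become voiceless after a vowel.
After 'river', which ends in a vowel, the suffix surfaces as [-ki], giving [vaʃiki].

[vaʃiki]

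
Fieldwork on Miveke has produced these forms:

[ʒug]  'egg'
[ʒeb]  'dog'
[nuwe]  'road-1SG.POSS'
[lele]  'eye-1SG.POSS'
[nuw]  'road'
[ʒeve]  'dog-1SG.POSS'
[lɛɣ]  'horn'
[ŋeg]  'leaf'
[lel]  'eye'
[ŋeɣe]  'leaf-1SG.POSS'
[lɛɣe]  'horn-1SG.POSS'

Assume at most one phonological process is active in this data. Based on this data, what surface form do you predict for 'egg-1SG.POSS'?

In [ŋeɣe] and [ŋeg] the final segment of 'leaf' alternates: [ɣ] ~ [g].
But 'horn' keeps [ɣ] in both environments ([lɛɣe], [lɛɣ]), so there is no rule changing /ɣ/ to [g] in isolation.
The underlying segment must be /g/; voiced stops become fricatives between vowels, yielding [ɣ] there.
The one attested form of 'egg', [ʒug], shows underlying /ʒug/. Applying the same rule between vowels gives [ʒuɣe].

[ʒuɣe]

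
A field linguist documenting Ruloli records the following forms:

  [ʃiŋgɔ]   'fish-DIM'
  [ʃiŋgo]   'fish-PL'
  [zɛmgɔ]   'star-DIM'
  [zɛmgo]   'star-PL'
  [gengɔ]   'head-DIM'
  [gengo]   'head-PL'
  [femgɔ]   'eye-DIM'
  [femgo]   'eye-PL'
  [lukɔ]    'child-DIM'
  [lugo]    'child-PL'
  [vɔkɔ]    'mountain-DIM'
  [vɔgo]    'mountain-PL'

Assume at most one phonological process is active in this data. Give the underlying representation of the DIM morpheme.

/-kɔ/

The DIM suffix surfaces as [-gɔ] and [-kɔ], depending on the final segment of the stem.
The PL suffix, which begins with [g], is invariant after every stem; so [g] is not altered by any rule here.
So the underlying form is /-kɔ/, and voiceless stops become voiced after a nasal.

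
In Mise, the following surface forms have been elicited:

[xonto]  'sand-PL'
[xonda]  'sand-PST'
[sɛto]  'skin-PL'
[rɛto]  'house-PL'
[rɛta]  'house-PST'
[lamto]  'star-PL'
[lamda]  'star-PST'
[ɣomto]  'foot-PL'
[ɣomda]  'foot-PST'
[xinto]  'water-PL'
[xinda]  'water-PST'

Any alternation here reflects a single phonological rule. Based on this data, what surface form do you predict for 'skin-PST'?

The PST morpheme has two allomorphs, [-da] and [-ta].
The PL suffix, which begins with [t], is invariant after every stem; so [t] is not altered by any rule here.
The PST suffix is therefore /-da/ underlyingly, with post-vocalic devoicing: voiced stops become voiceless after a vowel.
After 'skin', which ends in a vowel, the suffix surfaces as [-ta], giving [sɛta].

[sɛta]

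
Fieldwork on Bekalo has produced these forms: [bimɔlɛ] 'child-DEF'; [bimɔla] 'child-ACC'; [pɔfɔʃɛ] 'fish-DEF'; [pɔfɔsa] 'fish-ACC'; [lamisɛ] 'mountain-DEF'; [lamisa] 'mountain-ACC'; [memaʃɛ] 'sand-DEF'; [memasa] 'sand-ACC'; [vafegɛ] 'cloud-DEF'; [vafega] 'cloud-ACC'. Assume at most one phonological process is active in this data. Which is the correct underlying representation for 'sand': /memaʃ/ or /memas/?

/memaʃ/

In [memaʃɛ] and [memasa] the final segment of 'sand' alternates: [ʃ] ~ [s].
If /s/ were underlying and a rule turned it into [ʃ] before the DEF suffix, 'mountain' would also alternate; but it has [s] in both [lamisɛ] and [lamisa].
Therefore /ʃ/ is basic and [s] is derived by depalatalization (palato-alveolar /ʃ/ becomes [s] when no front vowel follows).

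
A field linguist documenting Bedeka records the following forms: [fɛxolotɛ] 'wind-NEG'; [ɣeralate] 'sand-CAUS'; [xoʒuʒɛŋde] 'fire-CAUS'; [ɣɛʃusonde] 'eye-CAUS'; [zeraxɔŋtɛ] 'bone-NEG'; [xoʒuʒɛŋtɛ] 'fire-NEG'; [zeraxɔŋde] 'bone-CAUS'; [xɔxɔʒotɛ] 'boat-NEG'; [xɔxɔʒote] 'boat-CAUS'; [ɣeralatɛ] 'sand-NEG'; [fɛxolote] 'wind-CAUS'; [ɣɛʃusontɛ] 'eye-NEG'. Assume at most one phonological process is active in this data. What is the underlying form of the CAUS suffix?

The CAUS suffix surfaces as [-de] and [-te], depending on the final segment of the stem.
The NEG suffix, which begins with [t], is invariant after every stem; so [t] is not altered by any rule here.
So the underlying form is /-de/, and voiced stops become voiceless after a vowel.

/-de/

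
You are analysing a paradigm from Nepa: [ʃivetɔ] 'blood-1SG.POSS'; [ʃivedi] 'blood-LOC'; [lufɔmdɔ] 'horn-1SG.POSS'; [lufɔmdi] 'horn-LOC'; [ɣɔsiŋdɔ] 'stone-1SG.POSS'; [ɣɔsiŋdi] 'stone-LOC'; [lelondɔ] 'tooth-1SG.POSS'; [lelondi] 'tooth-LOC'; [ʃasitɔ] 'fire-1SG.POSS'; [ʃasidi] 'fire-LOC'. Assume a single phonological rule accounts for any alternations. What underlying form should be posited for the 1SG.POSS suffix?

The 1SG.POSS suffix surfaces as [-dɔ] and [-tɔ], depending on the final segment of the stem.
The LOC suffix, which begins with [d], is invariant after every stem; so [d] is not altered by any rule here.
The 1SG.POSS suffix is therefore /-tɔ/ underlyingly, with post-nasal voicing: voiceless stops become voiced after a nasal.

/-tɔ/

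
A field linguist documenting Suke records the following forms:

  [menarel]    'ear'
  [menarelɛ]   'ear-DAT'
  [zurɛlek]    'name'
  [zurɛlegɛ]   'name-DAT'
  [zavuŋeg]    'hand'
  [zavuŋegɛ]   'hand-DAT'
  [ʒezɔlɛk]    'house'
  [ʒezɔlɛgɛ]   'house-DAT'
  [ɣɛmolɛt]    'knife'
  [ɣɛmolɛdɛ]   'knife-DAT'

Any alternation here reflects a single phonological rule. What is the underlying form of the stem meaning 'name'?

/zurɛlek/

The root 'name' surfaces as [zurɛlek] and [zurɛlegɛ], with a stem-final [k] ~ [g] alternation.
The stem 'hand' ([zavuŋeg], [zavuŋegɛ]) shows [g] unchanged in both environments, so [g] cannot be basic with [k] derived in isolation.
Therefore /k/ is basic and [g] is derived by intervocalic voicing (voiceless stops become voiced between vowels).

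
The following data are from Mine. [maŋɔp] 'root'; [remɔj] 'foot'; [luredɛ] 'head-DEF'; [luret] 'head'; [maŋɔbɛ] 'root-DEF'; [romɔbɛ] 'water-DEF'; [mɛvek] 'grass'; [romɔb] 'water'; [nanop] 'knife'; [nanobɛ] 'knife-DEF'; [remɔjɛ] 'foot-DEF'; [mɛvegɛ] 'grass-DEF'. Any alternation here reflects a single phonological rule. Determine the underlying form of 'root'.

/maŋɔp/

The root 'root' surfaces as [maŋɔp] and [maŋɔbɛ], with a stem-final [p] ~ [b] alternation.
The stem 'water' ([romɔb], [romɔbɛ]) shows [b] unchanged in both environments, so [b] cannot be basic with [p] derived in isolation.
Therefore /p/ is basic and [b] is derived by intervocalic voicing (voiceless stops become voiced between vowels).
So 'root' = /maŋɔp/.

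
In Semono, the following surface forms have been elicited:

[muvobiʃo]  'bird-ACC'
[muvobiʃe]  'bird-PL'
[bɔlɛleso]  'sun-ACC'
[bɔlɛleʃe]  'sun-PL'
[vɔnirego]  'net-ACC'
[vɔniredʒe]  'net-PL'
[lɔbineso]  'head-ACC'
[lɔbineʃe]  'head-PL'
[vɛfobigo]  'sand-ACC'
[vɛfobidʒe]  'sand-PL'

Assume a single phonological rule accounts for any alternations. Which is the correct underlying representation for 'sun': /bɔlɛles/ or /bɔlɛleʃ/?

'sun' shows [s] ~ [ʃ] at the end of the stem ([bɔlɛleso] vs [bɔlɛleʃe]).
Compare 'bird', with invariant [ʃ] in [muvobiʃo] and [muvobiʃe]: an analysis with underlying /ʃ/ and a rule producing [s] before the ACC suffix would wrongly predict alternation here too.
So /s/ is underlying, and a rule of palatalization before a front vowel — /g/ and /s/ become palato-alveolar [dʒ] and [ʃ] before a front vowel — gives [ʃ].

/bɔlɛles/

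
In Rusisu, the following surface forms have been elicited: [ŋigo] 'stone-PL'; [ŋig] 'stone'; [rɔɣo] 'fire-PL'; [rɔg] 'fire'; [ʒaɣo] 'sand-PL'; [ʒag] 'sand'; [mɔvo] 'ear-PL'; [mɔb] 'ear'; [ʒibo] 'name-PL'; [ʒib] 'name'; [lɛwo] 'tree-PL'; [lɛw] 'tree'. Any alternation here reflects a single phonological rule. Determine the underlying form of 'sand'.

/ʒaɣ/

The stem for 'sand' ends in [ɣ] in [ʒaɣo] but [g] in [ʒag].
If /g/ were underlying and a rule turned it into [ɣ] before the PL suffix, 'stone' would also alternate; but it has [g] in both [ŋigo] and [ŋig].
The alternation reflects word-final hardening: voiced fricatives become stops word-finally. /ɣ/ is underlying.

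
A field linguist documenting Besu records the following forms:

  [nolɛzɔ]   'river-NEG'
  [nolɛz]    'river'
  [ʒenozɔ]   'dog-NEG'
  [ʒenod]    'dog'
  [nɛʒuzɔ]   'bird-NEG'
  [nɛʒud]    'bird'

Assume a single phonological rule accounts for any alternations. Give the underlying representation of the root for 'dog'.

/ʒenod/

The stem for 'dog' ends in [z] in [ʒenozɔ] but [d] in [ʒenod].
Compare 'river', with invariant [z] in [nolɛzɔ] and [nolɛz]: an analysis with underlying /z/ and a rule producing [d] in isolation would wrongly predict alternation here too.
The underlying segment must be /d/; voiced stops become fricatives between vowels, yielding [z] there.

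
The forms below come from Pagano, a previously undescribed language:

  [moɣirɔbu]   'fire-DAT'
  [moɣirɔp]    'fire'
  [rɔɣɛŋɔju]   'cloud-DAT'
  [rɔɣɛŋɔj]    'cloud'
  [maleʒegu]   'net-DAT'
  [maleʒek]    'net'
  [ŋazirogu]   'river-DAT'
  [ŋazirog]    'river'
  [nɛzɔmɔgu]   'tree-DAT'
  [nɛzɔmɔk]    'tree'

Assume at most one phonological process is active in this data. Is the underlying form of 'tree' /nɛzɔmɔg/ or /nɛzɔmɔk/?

The stem for 'tree' ends in [g] in [nɛzɔmɔgu] but [k] in [nɛzɔmɔk].
The stem 'river' ([ŋazirogu], [ŋazirog]) shows [g] unchanged in both environments, so [g] cannot be basic with [k] derived in isolation.
So /k/ is underlying, and a rule of intervocalic voicing — voiceless stops become voiced between vowels — gives [g].

/nɛzɔmɔk/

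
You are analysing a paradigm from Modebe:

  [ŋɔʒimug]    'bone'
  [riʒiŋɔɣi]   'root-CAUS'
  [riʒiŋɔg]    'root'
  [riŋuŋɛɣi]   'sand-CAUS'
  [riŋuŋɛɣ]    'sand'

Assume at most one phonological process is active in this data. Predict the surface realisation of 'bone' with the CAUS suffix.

'root' shows [ɣ] ~ [g] at the end of the stem ([riʒiŋɔɣi] vs [riʒiŋɔg]).
If /ɣ/ were underlying and a rule turned it into [g] in isolation, 'sand' would also alternate; but it has [ɣ] in both [riŋuŋɛɣi] and [riŋuŋɛɣ].
So /g/ is underlying, and a rule of intervocalic spirantization — voiced stops become fricatives between vowels — gives [ɣ].
The one attested form of 'bone', [ŋɔʒimug], shows underlying /ŋɔʒimug/. Applying the same rule between vowels gives [ŋɔʒimuɣi].

[ŋɔʒimuɣi]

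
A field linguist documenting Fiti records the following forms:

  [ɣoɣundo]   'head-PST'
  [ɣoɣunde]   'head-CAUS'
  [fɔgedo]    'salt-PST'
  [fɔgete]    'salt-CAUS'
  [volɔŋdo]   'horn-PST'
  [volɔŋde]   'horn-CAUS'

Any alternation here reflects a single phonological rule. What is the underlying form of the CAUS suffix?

The CAUS morpheme has two allomorphs, [-de] and [-te].
The PST suffix, which begins with [d], is invariant after every stem; so [d] is not altered by any rule here.
The CAUS suffix is therefore /-te/ underlyingly, with post-nasal voicing: voiceless stops become voiced after a nasal.

/-te/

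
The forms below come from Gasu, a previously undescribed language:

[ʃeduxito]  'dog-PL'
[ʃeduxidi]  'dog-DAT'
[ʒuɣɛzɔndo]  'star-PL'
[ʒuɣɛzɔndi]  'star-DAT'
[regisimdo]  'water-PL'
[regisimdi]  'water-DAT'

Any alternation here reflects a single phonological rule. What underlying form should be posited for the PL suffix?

/-to/

The PL morpheme has two allomorphs, [-do] and [-to].
The DAT suffix, which begins with [d], is invariant after every stem; so [d] is not altered by any rule here.
The PL suffix is therefore /-to/ underlyingly, with post-nasal voicing: voiceless stops become voiced after a nasal.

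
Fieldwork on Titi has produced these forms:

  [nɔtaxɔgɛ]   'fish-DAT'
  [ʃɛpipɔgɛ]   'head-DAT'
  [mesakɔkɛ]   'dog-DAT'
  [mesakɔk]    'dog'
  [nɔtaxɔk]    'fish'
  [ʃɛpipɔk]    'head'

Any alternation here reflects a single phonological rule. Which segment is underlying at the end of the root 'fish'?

'fish' shows [g] ~ [k] at the end of the stem ([nɔtaxɔgɛ] vs [nɔtaxɔk]).
Compare 'dog', with invariant [k] in [mesakɔkɛ] and [mesakɔk]: an analysis with underlying /k/ and a rule producing [g] before the DAT suffix would wrongly predict alternation here too.
The underlying segment must be /g/; voiced obstruents become voiceless word-finally, yielding [k] there.

/g/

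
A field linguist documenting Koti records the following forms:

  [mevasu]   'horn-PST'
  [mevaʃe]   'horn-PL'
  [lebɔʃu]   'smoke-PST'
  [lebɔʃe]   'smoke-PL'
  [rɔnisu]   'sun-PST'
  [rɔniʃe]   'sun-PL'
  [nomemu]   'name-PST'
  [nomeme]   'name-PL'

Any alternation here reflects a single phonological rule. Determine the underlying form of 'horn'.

The stem for 'horn' ends in [s] in [mevasu] but [ʃ] in [mevaʃe].
Compare 'smoke', with invariant [ʃ] in [lebɔʃu] and [lebɔʃe]: an analysis with underlying /ʃ/ and a rule producing [s] before the PST suffix would wrongly predict alternation here too.
Therefore /s/ is basic and [ʃ] is derived by palatalization before a front vowel (/s/ becomes palato-alveolar [ʃ] before a front vowel).

/mevas/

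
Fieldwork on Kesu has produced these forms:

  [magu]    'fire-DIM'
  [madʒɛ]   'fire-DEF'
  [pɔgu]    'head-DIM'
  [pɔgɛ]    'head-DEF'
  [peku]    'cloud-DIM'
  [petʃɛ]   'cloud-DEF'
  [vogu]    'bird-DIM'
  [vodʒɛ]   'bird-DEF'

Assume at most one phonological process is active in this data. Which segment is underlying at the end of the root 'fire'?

'fire' shows [g] ~ [dʒ] at the end of the stem ([magu] vs [madʒɛ]).
Compare 'head', with invariant [g] in [pɔgu] and [pɔgɛ]: an analysis with underlying /g/ and a rule producing [dʒ] before the DEF suffix would wrongly predict alternation here too.
So /dʒ/ is underlying, and a rule of depalatalization — palato-alveolar /tʃ/ and /dʒ/ become [k] and [g] when no front vowel follows — gives [g].

/dʒ/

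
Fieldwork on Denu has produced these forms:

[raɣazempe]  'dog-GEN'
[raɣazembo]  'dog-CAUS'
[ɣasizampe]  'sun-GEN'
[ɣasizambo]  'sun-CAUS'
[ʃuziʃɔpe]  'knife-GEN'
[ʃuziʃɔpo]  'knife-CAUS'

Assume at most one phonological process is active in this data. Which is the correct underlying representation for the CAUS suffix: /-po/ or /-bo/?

/-bo/

The CAUS suffix surfaces as [-bo] and [-po], depending on the final segment of the stem.
The GEN suffix, which begins with [p], is invariant after every stem; so [p] is not altered by any rule here.
The CAUS suffix is therefore /-bo/ underlyingly, with post-vocalic devoicing: voiced stops become voiceless after a vowel.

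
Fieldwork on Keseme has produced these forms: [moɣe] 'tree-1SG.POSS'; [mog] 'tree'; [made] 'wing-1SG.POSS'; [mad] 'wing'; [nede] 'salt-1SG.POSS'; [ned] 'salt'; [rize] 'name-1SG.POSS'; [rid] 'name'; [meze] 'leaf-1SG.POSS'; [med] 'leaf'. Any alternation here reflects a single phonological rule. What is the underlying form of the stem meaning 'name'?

/riz/

The root 'name' surfaces as [rize] and [rid], with a stem-final [z] ~ [d] alternation.
Compare 'salt', with invariant [d] in [nede] and [ned]: an analysis with underlying /d/ and a rule producing [z] before the 1SG.POSS suffix would wrongly predict alternation here too.
Therefore /z/ is basic and [d] is derived by word-final hardening (voiced fricatives become stops word-finally).
So 'name' = /riz/.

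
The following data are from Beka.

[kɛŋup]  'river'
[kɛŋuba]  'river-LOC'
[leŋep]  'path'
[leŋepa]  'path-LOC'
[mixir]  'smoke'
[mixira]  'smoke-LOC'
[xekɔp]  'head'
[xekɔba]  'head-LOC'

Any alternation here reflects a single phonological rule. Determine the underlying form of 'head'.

/xekɔb/

The stem for 'head' ends in [p] in [xekɔp] but [b] in [xekɔba].
Compare 'path', with invariant [p] in [leŋep] and [leŋepa]: an analysis with underlying /p/ and a rule producing [b] before the LOC suffix would wrongly predict alternation here too.
So /b/ is underlying, and a rule of word-final obstruent devoicing — voiced obstruents become voiceless word-finally — gives [p].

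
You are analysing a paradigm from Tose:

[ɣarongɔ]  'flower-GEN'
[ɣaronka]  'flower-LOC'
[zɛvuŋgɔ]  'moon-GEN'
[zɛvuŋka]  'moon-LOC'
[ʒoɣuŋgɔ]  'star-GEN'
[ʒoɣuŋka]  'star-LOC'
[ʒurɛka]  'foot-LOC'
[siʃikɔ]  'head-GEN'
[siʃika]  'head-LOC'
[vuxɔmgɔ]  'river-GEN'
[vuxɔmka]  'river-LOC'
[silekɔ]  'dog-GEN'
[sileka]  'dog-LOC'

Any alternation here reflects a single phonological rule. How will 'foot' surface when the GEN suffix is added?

[ʒurɛkɔ]

The GEN suffix surfaces as [-gɔ] and [-kɔ], depending on the final segment of the stem.
By contrast the LOC suffix keeps its initial [k] throughout — that segment must be underlying.
The GEN suffix is therefore /-gɔ/ underlyingly, with post-vocalic devoicing: voiced stops become voiceless after a vowel.
After 'foot', which ends in a vowel, the suffix surfaces as [-kɔ], giving [ʒurɛkɔ].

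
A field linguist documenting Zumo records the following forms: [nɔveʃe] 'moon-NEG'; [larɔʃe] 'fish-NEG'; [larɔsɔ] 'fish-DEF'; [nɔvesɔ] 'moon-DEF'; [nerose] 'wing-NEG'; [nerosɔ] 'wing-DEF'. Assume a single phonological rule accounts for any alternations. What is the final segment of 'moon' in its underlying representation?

'moon' shows [ʃ] ~ [s] at the end of the stem ([nɔveʃe] vs [nɔvesɔ]).
Compare 'wing', with invariant [s] in [nerose] and [nerosɔ]: an analysis with underlying /s/ and a rule producing [ʃ] before the NEG suffix would wrongly predict alternation here too.
The alternation reflects depalatalization: palato-alveolar /ʃ/ becomes [s] when no front vowel follows. /ʃ/ is underlying.

/ʃ/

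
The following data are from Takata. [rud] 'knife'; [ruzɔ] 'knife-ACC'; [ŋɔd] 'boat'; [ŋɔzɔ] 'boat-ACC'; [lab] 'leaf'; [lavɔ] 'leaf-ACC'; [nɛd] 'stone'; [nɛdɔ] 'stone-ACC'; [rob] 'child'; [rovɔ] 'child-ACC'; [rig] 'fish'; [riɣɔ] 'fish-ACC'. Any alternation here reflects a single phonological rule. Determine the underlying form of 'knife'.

The root 'knife' surfaces as [rud] and [ruzɔ], with a stem-final [d] ~ [z] alternation.
If /d/ were underlying and a rule turned it into [z] before the ACC suffix, 'stone' would also alternate; but it has [d] in both [nɛd] and [nɛdɔ].
So /z/ is underlying, and a rule of word-final hardening — voiced fricatives become stops word-finally — gives [d].
So 'knife' = /ruz/.

/ruz/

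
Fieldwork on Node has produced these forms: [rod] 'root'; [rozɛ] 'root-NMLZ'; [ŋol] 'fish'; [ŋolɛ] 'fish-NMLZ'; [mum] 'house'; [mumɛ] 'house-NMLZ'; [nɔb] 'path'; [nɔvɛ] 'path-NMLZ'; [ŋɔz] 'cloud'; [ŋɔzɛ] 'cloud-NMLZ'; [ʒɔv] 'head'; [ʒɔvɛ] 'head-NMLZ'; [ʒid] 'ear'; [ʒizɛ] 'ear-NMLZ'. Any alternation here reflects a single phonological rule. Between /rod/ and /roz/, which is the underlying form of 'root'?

/rod/

The stem for 'root' ends in [d] in [rod] but [z] in [rozɛ].
Compare 'cloud', with invariant [z] in [ŋɔz] and [ŋɔzɛ]: an analysis with underlying /z/ and a rule producing [d] in isolation would wrongly predict alternation here too.
The alternation reflects intervocalic spirantization: voiced stops become fricatives between vowels. /d/ is underlying.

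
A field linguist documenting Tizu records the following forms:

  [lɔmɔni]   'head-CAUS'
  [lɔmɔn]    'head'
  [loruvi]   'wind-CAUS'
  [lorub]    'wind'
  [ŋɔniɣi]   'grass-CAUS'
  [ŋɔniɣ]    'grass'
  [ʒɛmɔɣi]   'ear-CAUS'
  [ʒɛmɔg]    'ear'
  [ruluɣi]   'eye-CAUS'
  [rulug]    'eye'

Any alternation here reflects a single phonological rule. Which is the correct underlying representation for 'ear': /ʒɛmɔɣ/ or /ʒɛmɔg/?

/ʒɛmɔg/

In [ʒɛmɔɣi] and [ʒɛmɔg] the final segment of 'ear' alternates: [ɣ] ~ [g].
But 'grass' keeps [ɣ] in both environments ([ŋɔniɣi], [ŋɔniɣ]), so there is no rule changing /ɣ/ to [g] in isolation.
Therefore /g/ is basic and [ɣ] is derived by intervocalic spirantization (voiced stops become fricatives between vowels).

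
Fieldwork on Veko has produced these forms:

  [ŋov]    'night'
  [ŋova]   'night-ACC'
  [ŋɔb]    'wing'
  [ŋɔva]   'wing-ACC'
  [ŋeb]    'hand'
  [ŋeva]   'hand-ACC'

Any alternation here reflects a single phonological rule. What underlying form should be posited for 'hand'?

The root 'hand' surfaces as [ŋeb] and [ŋeva], with a stem-final [b] ~ [v] alternation.
The stem 'night' ([ŋov], [ŋova]) shows [v] unchanged in both environments, so [v] cannot be basic with [b] derived in isolation.
So /b/ is underlying, and a rule of intervocalic spirantization — voiced stops become fricatives between vowels — gives [v].
So 'hand' = /ŋeb/.

/ŋeb/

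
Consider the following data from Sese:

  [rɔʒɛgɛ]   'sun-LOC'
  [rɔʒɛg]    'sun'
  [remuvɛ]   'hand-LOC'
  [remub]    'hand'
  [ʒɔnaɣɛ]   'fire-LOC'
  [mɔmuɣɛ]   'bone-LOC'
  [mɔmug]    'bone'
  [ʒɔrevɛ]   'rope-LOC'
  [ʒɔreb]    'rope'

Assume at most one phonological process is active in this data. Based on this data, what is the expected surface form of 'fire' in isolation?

The stem for 'bone' ends in [ɣ] in [mɔmuɣɛ] but [g] in [mɔmug].
Compare 'sun', with invariant [g] in [rɔʒɛgɛ] and [rɔʒɛg]: an analysis with underlying /g/ and a rule producing [ɣ] before the LOC suffix would wrongly predict alternation here too.
So /ɣ/ is underlying, and a rule of word-final hardening — voiced fricatives become stops word-finally — gives [g].
From [ʒɔnaɣɛ] the stem 'fire' is /ʒɔnaɣ/; word-finally this yields [ʒɔnag].

[ʒɔnag]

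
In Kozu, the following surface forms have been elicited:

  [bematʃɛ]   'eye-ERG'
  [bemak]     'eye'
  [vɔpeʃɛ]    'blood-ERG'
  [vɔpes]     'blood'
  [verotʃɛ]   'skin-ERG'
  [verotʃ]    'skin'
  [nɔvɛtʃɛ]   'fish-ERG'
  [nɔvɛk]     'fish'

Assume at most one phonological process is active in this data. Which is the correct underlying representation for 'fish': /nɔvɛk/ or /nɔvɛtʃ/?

In [nɔvɛtʃɛ] and [nɔvɛk] the final segment of 'fish' alternates: [tʃ] ~ [k].
The stem 'skin' ([verotʃɛ], [verotʃ]) shows [tʃ] unchanged in both environments, so [tʃ] cannot be basic with [k] derived in isolation.
The underlying segment must be /k/; /k/ and /s/ become palato-alveolar [tʃ] and [ʃ] before a front vowel, yielding [tʃ] there.

/nɔvɛk/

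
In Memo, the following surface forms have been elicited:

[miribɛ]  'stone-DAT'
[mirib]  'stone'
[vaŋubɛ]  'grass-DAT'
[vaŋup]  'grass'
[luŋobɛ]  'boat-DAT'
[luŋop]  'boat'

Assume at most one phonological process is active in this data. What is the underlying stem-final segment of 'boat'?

/p/

In [luŋobɛ] and [luŋop] the final segment of 'boat' alternates: [b] ~ [p].
If /b/ were underlying and a rule turned it into [p] in isolation, 'stone' would also alternate; but it has [b] in both [miribɛ] and [mirib].
The underlying segment must be /p/; voiceless stops become voiced between vowels, yielding [b] there.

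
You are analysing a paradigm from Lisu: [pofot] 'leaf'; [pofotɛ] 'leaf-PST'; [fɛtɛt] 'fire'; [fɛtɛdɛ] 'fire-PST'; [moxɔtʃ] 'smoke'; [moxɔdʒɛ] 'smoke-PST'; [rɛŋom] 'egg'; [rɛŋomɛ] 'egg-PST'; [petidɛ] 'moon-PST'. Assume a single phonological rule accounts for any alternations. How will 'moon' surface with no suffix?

In [fɛtɛt] and [fɛtɛdɛ] the final segment of 'fire' alternates: [t] ~ [d].
If /t/ were underlying and a rule turned it into [d] before the PST suffix, 'leaf' would also alternate; but it has [t] in both [pofot] and [pofotɛ].
Therefore /d/ is basic and [t] is derived by word-final obstruent devoicing (voiced obstruents become voiceless word-finally).
The one attested form of 'moon', [petidɛ], shows underlying /petid/. Applying the same rule word-finally gives [petit].

[petit]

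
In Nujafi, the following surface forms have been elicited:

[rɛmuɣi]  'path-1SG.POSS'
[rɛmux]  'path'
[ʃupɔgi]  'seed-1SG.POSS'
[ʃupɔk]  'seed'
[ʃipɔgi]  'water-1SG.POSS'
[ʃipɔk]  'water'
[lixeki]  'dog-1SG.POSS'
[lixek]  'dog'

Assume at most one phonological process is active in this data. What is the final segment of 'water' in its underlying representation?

/g/

The root 'water' surfaces as [ʃipɔgi] and [ʃipɔk], with a stem-final [g] ~ [k] alternation.
But 'dog' keeps [k] in both environments ([lixeki], [lixek]), so there is no rule changing /k/ to [g] before the 1SG.POSS suffix.
So /g/ is underlying, and a rule of word-final obstruent devoicing — voiced obstruents become voiceless word-finally — gives [k].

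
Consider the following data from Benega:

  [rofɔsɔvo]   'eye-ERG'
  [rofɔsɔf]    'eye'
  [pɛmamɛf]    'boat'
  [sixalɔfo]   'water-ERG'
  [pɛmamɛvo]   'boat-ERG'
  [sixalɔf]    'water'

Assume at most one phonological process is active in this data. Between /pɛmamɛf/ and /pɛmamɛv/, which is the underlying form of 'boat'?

The root 'boat' surfaces as [pɛmamɛf] and [pɛmamɛvo], with a stem-final [f] ~ [v] alternation.
The stem 'water' ([sixalɔf], [sixalɔfo]) shows [f] unchanged in both environments, so [f] cannot be basic with [v] derived before the ERG suffix.
The alternation reflects word-final obstruent devoicing: voiced obstruents become voiceless word-finally. /v/ is underlying.

/pɛmamɛv/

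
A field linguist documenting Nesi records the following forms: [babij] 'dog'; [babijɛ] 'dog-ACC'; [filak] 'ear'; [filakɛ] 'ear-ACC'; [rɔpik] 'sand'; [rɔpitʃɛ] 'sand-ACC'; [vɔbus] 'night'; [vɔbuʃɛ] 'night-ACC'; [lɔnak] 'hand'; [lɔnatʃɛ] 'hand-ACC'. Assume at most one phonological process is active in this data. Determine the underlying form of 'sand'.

In [rɔpik] and [rɔpitʃɛ] the final segment of 'sand' alternates: [k] ~ [tʃ].
If /k/ were underlying and a rule turned it into [tʃ] before the ACC suffix, 'ear' would also alternate; but it has [k] in both [filak] and [filakɛ].
Therefore /tʃ/ is basic and [k] is derived by depalatalization (palato-alveolar /tʃ/ and /ʃ/ become [k] and [s] when no front vowel follows).
Hence 'sand' is /rɔpitʃ/ underlyingly.

/rɔpitʃ/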